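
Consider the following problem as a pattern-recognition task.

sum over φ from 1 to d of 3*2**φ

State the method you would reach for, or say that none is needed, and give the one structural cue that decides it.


Verdict: the geometric series formula — each summand is the previous one scaled by 2; that constant multiplier is itself the geometric structure.


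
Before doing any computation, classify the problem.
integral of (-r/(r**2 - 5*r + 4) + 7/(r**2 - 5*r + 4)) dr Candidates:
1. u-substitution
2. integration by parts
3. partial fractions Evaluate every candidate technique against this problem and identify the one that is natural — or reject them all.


Technique: partial fractions — once r**2 - 5*r + 4 is factored, each root contributes a simple-fraction term; integrate them one at a time.
- u-substitution: no subexpression of the integrand pairs with its own derivative as a factor — individual terms may offer their own substitutions, but any change of variable covering the whole integral would have to be constructed from outside the expression.
- integration by parts — the nonconstant-polynomial-times-standard-kernel pattern (an exp, sine, cosine, or logarithm partner) is absent.
- partial fractions — applicable, and directly so.


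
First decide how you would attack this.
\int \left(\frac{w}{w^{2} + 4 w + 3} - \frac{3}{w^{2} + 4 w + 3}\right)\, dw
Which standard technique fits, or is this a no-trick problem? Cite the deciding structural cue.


Method: partial fractions — the denominator w^{2} + 4 w + 3 factors, so the quotient decomposes into elementary partial fractions term by term.


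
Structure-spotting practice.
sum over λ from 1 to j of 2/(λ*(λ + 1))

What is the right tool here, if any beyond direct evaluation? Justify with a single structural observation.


Diagnosis: telescoping — 2/(λ*(λ + 1)) decomposes into shift-paired simple fractions; the series telescopes to finitely many boundary pieces.


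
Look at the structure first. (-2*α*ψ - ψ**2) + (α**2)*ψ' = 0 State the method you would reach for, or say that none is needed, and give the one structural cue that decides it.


Method: the homogeneous substitution — the slope is degree-zero homogeneous: the ratio substitution v = ψ/α collapses it. A Bernoulli rewrite works here as the equation stands — the homogeneous substitution is the more immediate reading.


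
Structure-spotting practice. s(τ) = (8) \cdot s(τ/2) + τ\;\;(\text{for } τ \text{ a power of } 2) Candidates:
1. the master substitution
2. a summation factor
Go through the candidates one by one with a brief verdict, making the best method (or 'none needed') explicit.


Method: the master substitution — the argument contracts 2-fold per step: reindex τ exponentially and solve the linear recurrence in the new index.
- the master substitution — yes, a natural case for it.
- a summation factor — the recursion divides its index rather than shifting it — there is no previous-term chain for a summation factor to telescope.


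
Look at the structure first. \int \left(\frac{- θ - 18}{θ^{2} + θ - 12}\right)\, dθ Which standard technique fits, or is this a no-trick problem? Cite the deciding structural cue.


Verdict: partial fractions — once θ^{2} + θ - 12 is factored, each root contributes a simple-fraction term; integrate them one at a time.


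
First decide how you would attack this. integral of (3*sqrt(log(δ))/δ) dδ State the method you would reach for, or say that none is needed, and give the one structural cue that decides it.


Method: u-substitution — collected, the integrand has one factor that is, up to a constant, the derivative of an inner expression the rest depends on — substitute for that inner expression.


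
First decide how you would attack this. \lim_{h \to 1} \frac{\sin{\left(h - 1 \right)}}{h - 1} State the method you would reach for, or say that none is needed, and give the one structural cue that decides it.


Diagnosis: l'Hôpital's rule (0/0) — substituting 1 gives 0 over 0; differentiate top and bottom once and re-evaluate. A first-order expansion at the point is an equally standard path; the rule packages it.


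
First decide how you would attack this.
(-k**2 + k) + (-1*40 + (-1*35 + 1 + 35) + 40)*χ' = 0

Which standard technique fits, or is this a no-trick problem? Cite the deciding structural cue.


Verdict: no special technique — the slope is a pure function of k; integrate both sides and be done.


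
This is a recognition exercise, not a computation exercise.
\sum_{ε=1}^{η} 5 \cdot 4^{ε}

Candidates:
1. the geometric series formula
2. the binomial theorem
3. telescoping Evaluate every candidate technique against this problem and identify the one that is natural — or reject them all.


Best approach: the geometric series formula — the ratio of consecutive terms is the constant 4, independent of the index — a geometric sum.
- the geometric series formula — applies; the problem has the shape this method handles.
- the binomial theorem: the terms lack the binomial-coefficient-weighted complementary-power pattern of an expansion.
- telescoping: in the displayed form, no term reappears at a neighboring index to cancel against.


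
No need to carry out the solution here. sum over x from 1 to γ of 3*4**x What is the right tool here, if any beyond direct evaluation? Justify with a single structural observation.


Method: the geometric series formula — each summand is the previous one scaled by 4; that constant multiplier is itself the geometric structure.


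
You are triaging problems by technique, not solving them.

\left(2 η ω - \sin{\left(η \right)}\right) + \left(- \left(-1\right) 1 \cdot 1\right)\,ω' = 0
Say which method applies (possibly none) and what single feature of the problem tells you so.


Method: a linear integrating factor — ω appears only to the first power with coefficient 2 η — the classic integrating-factor setup.


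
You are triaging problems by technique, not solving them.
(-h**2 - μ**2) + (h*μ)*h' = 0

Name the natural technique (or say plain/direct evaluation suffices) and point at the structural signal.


Diagnosis: the homogeneous substitution — the slope is degree-zero homogeneous: the ratio substitution v = h/μ collapses it. Rearranged, this also fits the Bernoulli template directly; the homogeneous substitution reads the structure without the rearrangement.


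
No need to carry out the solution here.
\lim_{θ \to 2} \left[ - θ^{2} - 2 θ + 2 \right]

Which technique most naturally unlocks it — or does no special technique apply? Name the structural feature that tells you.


Method: no special technique — no vanishing denominator and no indeterminate clash at the point — evaluation is immediate.


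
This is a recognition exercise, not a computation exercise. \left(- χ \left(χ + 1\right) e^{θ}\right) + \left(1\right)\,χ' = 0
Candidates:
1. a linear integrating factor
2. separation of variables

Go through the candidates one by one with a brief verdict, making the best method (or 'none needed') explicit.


Method: separation of variables — solved for the derivative, the right side splits multiplicatively into a function of each variable alone — divide and integrate each side. A Bernoulli substitution applies to this equation as given; separation takes the same equation in its displayed form.
- a linear integrating factor: a nonlinear term in the unknown puts this outside the integrating-factor template.
- separation of variables — a fit — the right tool for this form.


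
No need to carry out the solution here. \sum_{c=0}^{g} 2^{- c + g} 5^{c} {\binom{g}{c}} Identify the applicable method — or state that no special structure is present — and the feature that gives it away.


Best approach: the binomial theorem — {\binom{g}{c}} weighting matched powers of 5 and 2 is the expanded form of (5 + 2)^g — fold it back up.


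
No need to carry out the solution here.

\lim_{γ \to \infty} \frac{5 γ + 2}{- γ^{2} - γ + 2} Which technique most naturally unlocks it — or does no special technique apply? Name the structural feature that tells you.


Diagnosis: dominant-term comparison — divide through by the highest power of γ; every lower-order term dies and the dominant terms decide the limit. As a single quotient, the ∞/∞ shape would yield to repeated differentiation as well — the growth comparison gets there in one look.


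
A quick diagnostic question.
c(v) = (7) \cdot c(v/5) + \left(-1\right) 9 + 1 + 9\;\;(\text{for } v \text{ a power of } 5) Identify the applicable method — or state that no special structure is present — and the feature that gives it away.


Diagnosis: the master substitution — treat m = log base 5 of v as the new clock: one recursion step advances m by one while v scales by 5.


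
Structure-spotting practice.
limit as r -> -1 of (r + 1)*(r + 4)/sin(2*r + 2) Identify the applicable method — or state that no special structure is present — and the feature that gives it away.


Diagnosis: l'Hôpital's rule (0/0) — substituting -1 gives 0 over 0; differentiate top and bottom once and re-evaluate. A first-order expansion at the point is an equally standard path; the rule packages it.


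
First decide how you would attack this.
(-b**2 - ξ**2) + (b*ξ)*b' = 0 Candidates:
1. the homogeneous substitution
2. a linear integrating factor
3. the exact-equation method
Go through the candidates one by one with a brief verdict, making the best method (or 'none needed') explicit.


Technique: the homogeneous substitution — the slope's numerator and denominator share total degree; set v = b/ξ and the equation drops to separable form. A Bernoulli substitution is a fair alternative on this equation directly; the homogeneous reading takes it as given.
- the homogeneous substitution: yes — fits the structure here.
- a linear integrating factor — a nonlinear term in the unknown puts this outside the integrating-factor template.
- the exact-equation method: the cross partial derivatives disagree, so no single potential exists.


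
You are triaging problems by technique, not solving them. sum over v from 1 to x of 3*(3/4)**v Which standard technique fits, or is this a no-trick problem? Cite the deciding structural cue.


Technique: the geometric series formula — each term is 3/4 times the previous one, so the geometric-series formula applies directly.


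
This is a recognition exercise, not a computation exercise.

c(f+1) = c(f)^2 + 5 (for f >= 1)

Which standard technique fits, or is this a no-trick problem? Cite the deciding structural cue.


Diagnosis: no special technique — no ansatz, no master substitution, no summation factor survives the nonlinearity here.


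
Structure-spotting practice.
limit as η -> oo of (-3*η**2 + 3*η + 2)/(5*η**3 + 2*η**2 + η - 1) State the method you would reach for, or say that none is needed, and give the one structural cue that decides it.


Technique: dominant-term comparison — divide through by the highest power of η; every lower-order term dies and the dominant terms decide the limit. As a single quotient, the ∞/∞ shape would yield to repeated differentiation as well — the growth comparison gets there in one look.


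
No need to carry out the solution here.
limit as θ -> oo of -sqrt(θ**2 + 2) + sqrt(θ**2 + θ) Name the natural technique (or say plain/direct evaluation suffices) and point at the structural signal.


Verdict: conjugate multiplication — the difference sqrt(θ**2 + θ) - sqrt(θ**2 + 2) is an ∞ − ∞ stalemate; its conjugate partner breaks the tie.


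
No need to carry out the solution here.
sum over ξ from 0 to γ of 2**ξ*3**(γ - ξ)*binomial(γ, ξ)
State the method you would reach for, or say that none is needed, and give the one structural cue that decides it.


Verdict: the binomial theorem — binomial(γ, ξ) weighting matched powers of 2 and 3 is the expanded form of (2 + 3)^γ — fold it back up.


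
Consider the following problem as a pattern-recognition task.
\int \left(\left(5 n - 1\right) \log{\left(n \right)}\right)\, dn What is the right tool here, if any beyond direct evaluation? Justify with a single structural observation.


Verdict: integration by parts — logs resist antidifferentiation but differentiate beautifully; pair \log{\left(n \right)} with the polynomial 5 n - 1 via parts.


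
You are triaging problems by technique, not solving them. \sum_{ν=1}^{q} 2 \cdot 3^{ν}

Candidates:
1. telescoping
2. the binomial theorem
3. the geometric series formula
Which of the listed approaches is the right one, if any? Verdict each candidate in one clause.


Diagnosis: the geometric series formula — the ratio of consecutive terms is the constant 3, independent of the index — a geometric sum.
- telescoping — the summand is not presented as a shifted difference — a telescoping rewrite may exist, but the displayed structure does not offer one.
- the binomial theorem — the summand does not match any term pattern of an expanded binomial power.
- the geometric series formula: applicable, and directly so.


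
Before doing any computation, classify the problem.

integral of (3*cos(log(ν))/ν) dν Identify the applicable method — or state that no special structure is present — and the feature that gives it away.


Verdict: u-substitution — collected, the integrand has one factor that is, up to a constant, the derivative of an inner expression the rest depends on — substitute for that inner expression.


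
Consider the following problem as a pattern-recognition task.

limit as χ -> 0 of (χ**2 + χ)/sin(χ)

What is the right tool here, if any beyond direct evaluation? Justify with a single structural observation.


Best approach: l'Hôpital's rule (0/0) — the 0/0 form at 0 is the signature situation for l'Hôpital's rule. A first-order expansion at the point is an equally standard path; the rule packages it.


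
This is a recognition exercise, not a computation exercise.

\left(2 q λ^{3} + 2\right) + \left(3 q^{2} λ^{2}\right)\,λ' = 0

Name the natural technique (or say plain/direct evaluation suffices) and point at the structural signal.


Technique: the exact-equation method — equality of cross partials is the green light — assemble the potential function term by term.


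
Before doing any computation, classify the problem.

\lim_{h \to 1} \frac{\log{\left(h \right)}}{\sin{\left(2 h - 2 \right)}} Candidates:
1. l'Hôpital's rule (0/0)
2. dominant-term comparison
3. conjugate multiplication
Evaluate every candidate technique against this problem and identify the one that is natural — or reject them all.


Verdict: l'Hôpital's rule (0/0) — the 0/0 form at 1 is the signature situation for l'Hôpital's rule. A first-order expansion at the point is an equally standard path; the rule packages it.
- l'Hôpital's rule (0/0) — applies; the problem has the shape this method handles.
- dominant-term comparison — no dominant power emerges to decide the limit by degree comparison.
- conjugate multiplication: multiplying by a conjugate would not remove any indeterminacy here.


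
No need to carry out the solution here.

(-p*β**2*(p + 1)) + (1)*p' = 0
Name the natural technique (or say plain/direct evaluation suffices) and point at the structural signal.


Verdict: separation of variables — one side of the product carries the independent variable, the other the unknown — the textbook separation shape. A Bernoulli rewrite would carry it as the equation stands — separating the variables needs no rearrangement either.


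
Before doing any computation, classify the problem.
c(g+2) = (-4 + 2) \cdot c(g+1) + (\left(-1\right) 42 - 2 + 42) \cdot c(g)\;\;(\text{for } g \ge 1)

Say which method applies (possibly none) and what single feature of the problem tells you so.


Verdict: the characteristic-root method — every coefficient is a fixed number and the forcing is zero — substitute r^g and read off the root equation.


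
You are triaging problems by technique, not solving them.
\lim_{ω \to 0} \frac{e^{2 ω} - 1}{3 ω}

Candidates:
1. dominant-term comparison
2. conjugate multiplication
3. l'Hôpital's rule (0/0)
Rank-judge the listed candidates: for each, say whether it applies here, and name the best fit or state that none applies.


Verdict: l'Hôpital's rule (0/0) — numerator and denominator both vanish at 0 — a genuine 0/0 form, which is exactly when l'Hôpital applies. A first-order expansion at the point is an equally standard path; the rule packages it.
- dominant-term comparison — no ranking of term growth rates resolves the limit here.
- conjugate multiplication — no divergent radical difference is present for a conjugate pair to cancel.
- l'Hôpital's rule (0/0): applies; the problem has the shape this method handles.


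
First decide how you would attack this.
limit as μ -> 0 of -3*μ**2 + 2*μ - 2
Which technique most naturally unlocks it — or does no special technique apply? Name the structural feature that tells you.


Verdict: no special technique — the expression is continuous at 0 — substitute and evaluate; no indeterminate form appears.


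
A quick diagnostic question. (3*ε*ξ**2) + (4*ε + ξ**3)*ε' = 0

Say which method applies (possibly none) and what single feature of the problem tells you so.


Technique: the exact-equation method — checking ∂/∂ε of 3*ε*ξ**2 against ∂/∂ξ of 4*ε + ξ**3: they match — the equation is exact as it stands.


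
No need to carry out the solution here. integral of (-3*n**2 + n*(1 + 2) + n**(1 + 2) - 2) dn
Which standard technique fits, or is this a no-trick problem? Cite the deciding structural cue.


Verdict: no special technique — the integrand is a sum of constant multiples of powers of n — integrate term by term.


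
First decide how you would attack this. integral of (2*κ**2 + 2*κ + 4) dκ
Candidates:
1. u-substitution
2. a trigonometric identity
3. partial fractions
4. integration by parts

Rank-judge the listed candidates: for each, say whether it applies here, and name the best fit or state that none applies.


Technique: no special technique — a term-by-term power-rule job in κ; no substitution or rearrangement earns its keep here.
- u-substitution: any workable substitution here is cosmetic — the integrand is already in directly integrable form.
- a trigonometric identity — with no trigonometric functions present, identity rewriting has no target.
- partial fractions — the expression is not a ratio of polynomials that decomposes further.
- integration by parts: parts would only shuffle a directly integrable integrand.


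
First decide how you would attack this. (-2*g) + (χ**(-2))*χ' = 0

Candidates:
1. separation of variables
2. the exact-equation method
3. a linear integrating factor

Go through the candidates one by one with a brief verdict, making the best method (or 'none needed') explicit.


Technique: separation of variables — separating collects all χ-dependence with the derivative and leaves all g-dependence opposite: variables separate.
- separation of variables: applies; the problem has the shape this method handles.
- the exact-equation method — the cross-partial test holds only vacuously — each coefficient lives in its own variable, so the exactness machinery reads no structure the split form does not already show.
- a linear integrating factor: a nonlinear term in the unknown puts this outside the integrating-factor template.


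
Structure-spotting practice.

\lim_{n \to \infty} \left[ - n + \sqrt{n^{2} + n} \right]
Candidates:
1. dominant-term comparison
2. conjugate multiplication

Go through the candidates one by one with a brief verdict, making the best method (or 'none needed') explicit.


Diagnosis: conjugate multiplication — turning the difference into a conjugate-rationalized ratio makes the limit readable.
- dominant-term comparison: no ranking of term growth rates resolves the limit here.
- conjugate multiplication: applies; the problem has the shape this method handles.


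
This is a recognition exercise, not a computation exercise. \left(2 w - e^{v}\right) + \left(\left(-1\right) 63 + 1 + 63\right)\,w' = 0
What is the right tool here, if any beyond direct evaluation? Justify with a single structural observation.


Best approach: a linear integrating factor — the equation is linear in w with coefficient 2; multiplying by the integrating factor exp(∫2) makes the left side a perfect derivative.


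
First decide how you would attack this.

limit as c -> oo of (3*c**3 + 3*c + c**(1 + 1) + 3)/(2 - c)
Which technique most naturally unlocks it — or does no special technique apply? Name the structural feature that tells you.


Best approach: dominant-term comparison — divide through by the highest power of c; every lower-order term dies and the dominant terms decide the limit. Differentiating the expression as a single quotient would eventually settle it as well; matching dominant growth settles it immediately.


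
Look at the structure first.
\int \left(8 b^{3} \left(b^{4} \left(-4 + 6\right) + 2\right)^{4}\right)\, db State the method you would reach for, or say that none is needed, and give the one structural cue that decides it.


Verdict: u-substitution — viewed as a product, the integrand is a composition evaluated at (b^{4} \left(-4 + 6\right) + 2) times (a constant multiple of) that inner expression's derivative, so u = (b^{4} \left(-4 + 6\right) + 2) makes it elementary. Multiplying out and using the power rule would succeed as well, just with far more bookkeeping.


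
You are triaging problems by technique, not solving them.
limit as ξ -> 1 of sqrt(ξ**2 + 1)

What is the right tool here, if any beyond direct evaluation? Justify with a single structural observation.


Method: no special technique — the expression is continuous at the evaluation point — substitute directly; no indeterminate form appears.


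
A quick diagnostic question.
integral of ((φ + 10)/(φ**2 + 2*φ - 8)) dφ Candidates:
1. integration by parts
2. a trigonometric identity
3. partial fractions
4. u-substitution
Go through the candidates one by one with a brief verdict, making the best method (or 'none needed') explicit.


Diagnosis: partial fractions — φ**2 + 2*φ - 8 splits into linear pieces, so the quotient is a sum of simple fractions — decompose before integrating.
- integration by parts — the nonconstant-polynomial-times-standard-kernel pattern (an exp, sine, cosine, or logarithm partner) is absent.
- a trigonometric identity: no sine or cosine appears, so there is nothing for a trigonometric identity to act on.
- partial fractions — applies; the problem has the shape this method handles.
- u-substitution: no subexpression of the integrand pairs with its own derivative as a factor — individual terms may offer their own substitutions, but any change of variable covering the whole integral would have to be constructed from outside the expression.


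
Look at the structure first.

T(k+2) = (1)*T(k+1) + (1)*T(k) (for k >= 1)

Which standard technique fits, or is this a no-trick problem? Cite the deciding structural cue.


Method: the characteristic-root method — because shifting k leaves the equation's coefficients unchanged, exponential trials reduce it to algebra.


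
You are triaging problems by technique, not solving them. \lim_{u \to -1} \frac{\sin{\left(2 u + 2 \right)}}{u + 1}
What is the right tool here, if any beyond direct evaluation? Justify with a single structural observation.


Verdict: l'Hôpital's rule (0/0) — the 0/0 form at -1 is the signature situation for l'Hôpital's rule. A local series expansion at the point resolves it as well; the rule is the packaged version of that step.


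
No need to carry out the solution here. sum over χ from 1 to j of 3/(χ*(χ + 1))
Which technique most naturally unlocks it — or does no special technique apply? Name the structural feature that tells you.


Best approach: telescoping — after splitting 3/(χ*(χ + 1)) into partial fractions, the pieces are shifted copies of one function and cancel telescopically.


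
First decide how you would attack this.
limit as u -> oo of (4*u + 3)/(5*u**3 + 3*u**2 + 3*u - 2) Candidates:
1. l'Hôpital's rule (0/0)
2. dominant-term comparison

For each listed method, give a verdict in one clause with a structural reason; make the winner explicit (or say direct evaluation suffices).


Technique: dominant-term comparison — growth-rate triage: the leading powers of u decide the limit, everything else is noise.
- l'Hôpital's rule (0/0) — as a single quotient the expression runs to ∞/∞ at the limit point — an at-infinity form of the rule would apply, though the leading-growth comparison is the direct reading.
- dominant-term comparison: a fit — the right tool for this form.


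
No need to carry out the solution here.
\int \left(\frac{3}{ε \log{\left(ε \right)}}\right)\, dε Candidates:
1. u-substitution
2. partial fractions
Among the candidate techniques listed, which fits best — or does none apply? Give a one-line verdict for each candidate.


Diagnosis: u-substitution — collected, the integrand has one factor that is, up to a constant, the derivative of an inner expression the rest depends on — substitute for that inner expression.
- u-substitution: yes — fits the structure here.
- partial fractions: the expression is not a ratio of polynomials that decomposes further.


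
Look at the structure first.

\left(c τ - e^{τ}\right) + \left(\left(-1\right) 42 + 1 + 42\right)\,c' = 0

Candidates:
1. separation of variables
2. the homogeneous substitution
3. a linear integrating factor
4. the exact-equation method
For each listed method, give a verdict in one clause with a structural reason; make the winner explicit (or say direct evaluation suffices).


Technique: a linear integrating factor — c appears only to the first power with coefficient τ — the classic integrating-factor setup.
- separation of variables: no algebra isolates the independent variable on one side and the unknown on the other.
- the homogeneous substitution: the ratio substitution does not collapse this equation.
- a linear integrating factor: applicable, and directly so.
- the exact-equation method — exactness fails on the nose — the mixed partials do not match.


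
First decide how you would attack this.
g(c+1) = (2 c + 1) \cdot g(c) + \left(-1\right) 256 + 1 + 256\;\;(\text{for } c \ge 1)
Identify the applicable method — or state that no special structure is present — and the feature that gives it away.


Diagnosis: a summation factor — with the index-dependent coefficient 2 c + 1, dividing by the cumulative product turns the left side into a pure difference.


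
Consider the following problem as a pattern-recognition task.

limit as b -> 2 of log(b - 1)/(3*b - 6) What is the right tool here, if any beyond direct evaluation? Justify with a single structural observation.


Technique: l'Hôpital's rule (0/0) — numerator and denominator both vanish at 2 — a genuine 0/0 form, which is exactly when l'Hôpital applies. Known elementary limits would finish this too — the rule just bypasses the case analysis.


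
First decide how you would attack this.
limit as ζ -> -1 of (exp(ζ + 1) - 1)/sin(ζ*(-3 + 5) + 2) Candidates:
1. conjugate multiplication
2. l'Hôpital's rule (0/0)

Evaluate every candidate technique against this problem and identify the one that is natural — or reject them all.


Technique: l'Hôpital's rule (0/0) — the 0/0 form at -1 is the signature situation for l'Hôpital's rule. One could equally expand both pieces locally and compare leading terms; the rule does that in one stroke.
- conjugate multiplication: the conjugate move applies to radical differences, which this is not.
- l'Hôpital's rule (0/0): applicable, and directly so.


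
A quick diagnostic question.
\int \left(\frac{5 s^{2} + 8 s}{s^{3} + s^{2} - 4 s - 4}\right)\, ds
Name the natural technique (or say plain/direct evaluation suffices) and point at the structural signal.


Verdict: partial fractions — each factor of s^{3} + s^{2} - 4 s - 4 owns one elementary piece of the integrand — separate them and integrate piecewise.


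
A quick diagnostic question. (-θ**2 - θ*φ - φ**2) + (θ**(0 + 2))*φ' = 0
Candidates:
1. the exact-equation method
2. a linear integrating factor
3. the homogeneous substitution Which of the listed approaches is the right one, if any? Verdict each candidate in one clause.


Diagnosis: the homogeneous substitution — the slope's numerator and denominator share total degree; set v = φ/θ and the equation drops to separable form.
- the exact-equation method: the cross partial derivatives disagree, so no single potential exists.
- a linear integrating factor: a nonlinear term in the unknown puts this outside the integrating-factor template.
- the homogeneous substitution — applies; the problem has the shape this method handles.


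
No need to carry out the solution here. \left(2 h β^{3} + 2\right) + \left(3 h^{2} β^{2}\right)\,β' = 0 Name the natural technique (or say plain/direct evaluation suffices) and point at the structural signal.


Verdict: the exact-equation method — d/dβ of 2 h β^{3} + 2 equals d/dh of 3 h^{2} β^{2}: the form is a total differential of one potential — integrate it exactly.


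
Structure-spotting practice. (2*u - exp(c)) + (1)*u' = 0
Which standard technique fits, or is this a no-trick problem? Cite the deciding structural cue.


Verdict: a linear integrating factor — u enters only linearly with coefficient 2; multiply by exp of the integral of 2 and the left side becomes one derivative.


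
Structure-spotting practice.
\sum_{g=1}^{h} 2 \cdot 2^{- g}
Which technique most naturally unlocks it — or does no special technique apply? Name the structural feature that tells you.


Method: the geometric series formula — consecutive terms stand in a fixed index-free ratio — the geometric sum formula closes it.


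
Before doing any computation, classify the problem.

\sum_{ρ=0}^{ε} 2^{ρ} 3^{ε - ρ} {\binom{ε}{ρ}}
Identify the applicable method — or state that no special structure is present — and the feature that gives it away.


Technique: the binomial theorem — binomial coefficients against complementary powers of 2 and 3: recognize the binomial expansion and resum.


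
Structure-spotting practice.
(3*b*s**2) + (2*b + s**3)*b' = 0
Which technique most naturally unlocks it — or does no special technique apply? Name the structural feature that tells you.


Diagnosis: the exact-equation method — because the two cross partials coincide, the form is conservative as written — recover its potential in (s, b).


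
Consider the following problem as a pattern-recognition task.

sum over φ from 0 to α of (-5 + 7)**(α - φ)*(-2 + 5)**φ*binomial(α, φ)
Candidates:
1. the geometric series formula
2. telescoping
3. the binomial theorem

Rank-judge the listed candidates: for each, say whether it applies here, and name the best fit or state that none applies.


Verdict: the binomial theorem — the binomial coefficients weight matched powers of (-2 + 5) and (-5 + 7), which is exactly the expansion of a binomial power.
- the geometric series formula: the term-to-term ratio drifts with the index — the one thing the geometric formula cannot absorb.
- telescoping — the summand is not presented as a shifted difference — a telescoping rewrite may exist, but the displayed structure does not offer one.
- the binomial theorem: applies; the problem has the shape this method handles.


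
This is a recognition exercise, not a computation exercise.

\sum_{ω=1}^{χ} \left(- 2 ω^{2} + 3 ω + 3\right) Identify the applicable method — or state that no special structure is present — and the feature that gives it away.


Diagnosis: no special technique — Faulhaber territory: sum each constant-multiple power of ω with its closed-form formula, no trick required.


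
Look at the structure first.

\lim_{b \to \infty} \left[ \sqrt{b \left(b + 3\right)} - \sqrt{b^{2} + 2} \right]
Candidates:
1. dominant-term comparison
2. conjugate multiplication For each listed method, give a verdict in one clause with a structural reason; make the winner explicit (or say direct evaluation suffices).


Best approach: conjugate multiplication — this difference gives up after one conjugate multiplication — the radical structure cancels against its conjugate.
- dominant-term comparison: no ranking of term growth rates resolves the limit here.
- conjugate multiplication: a fit — the right tool for this form.


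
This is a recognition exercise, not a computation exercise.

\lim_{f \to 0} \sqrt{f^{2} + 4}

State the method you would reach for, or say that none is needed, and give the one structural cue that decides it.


Technique: no special technique — no zero denominators, no indeterminate clash at 0 — substitute and read off the value.


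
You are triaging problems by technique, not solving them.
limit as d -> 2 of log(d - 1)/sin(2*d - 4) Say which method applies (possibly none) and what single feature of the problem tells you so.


Best approach: l'Hôpital's rule (0/0) — substituting 2 gives 0 over 0; differentiate top and bottom once and re-evaluate. A first-order expansion at the point is an equally standard path; the rule packages it.


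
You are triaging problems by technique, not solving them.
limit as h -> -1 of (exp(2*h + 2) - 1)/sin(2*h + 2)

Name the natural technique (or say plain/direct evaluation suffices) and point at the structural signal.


Best approach: l'Hôpital's rule (0/0) — both numerator and denominator vanish at -1: the genuine 0/0 indeterminate that l'Hôpital exists for. Expanding numerator and denominator to first order gives the same value — the rule automates exactly that.


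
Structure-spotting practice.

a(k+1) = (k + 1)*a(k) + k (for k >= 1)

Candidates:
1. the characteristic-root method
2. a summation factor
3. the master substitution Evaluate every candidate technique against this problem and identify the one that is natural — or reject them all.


Best approach: a summation factor — with the index-dependent coefficient k + 1, dividing by the cumulative product turns the left side into a pure difference.
- the characteristic-root method — the coefficients vary with the index, breaking the constant-coefficient structure the method needs.
- a summation factor: yes — fits the structure here.
- the master substitution — the recursion shifts the index rather than dividing it.


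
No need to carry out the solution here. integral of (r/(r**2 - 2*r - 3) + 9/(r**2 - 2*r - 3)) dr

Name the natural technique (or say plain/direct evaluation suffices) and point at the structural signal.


Diagnosis: partial fractions — with r**2 - 2*r - 3 factorable and the degree on top strictly smaller, simple-fraction decomposition is immediate.


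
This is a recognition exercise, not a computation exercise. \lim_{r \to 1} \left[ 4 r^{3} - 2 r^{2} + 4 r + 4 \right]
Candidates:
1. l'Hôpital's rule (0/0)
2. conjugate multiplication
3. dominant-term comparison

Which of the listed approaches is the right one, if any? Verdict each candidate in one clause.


Verdict: no special technique — the function is continuous at 1; evaluation is itself the limit, no machinery required.
- l'Hôpital's rule (0/0): substituting the point gives a finite value outright — there is no indeterminate clash to repair.
- conjugate multiplication — there are no radicals in tension whose conjugate would simplify matters.
- dominant-term comparison: this limit is not decided by comparing polynomial growth at infinity.


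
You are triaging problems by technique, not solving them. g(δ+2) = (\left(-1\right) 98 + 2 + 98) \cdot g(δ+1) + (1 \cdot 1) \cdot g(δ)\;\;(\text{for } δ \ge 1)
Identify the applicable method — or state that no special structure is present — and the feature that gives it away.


Best approach: the characteristic-root method — because shifting δ leaves the equation's coefficients unchanged, exponential trials reduce it to algebra.


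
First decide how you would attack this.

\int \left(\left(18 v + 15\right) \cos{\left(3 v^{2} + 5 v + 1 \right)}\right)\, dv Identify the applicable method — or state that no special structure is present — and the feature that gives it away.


Technique: u-substitution — read it as f(3 v^{2} + 5 v + 1) times a constant multiple of d(3 v^{2} + 5 v + 1): one substitution, u = 3 v^{2} + 5 v + 1, finishes it.


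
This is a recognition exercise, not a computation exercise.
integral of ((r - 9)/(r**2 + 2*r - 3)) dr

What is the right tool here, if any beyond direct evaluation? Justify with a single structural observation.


Verdict: partial fractions — the bottom factors while the top stays lower-degree — split into simple fractions and integrate piece by piece.


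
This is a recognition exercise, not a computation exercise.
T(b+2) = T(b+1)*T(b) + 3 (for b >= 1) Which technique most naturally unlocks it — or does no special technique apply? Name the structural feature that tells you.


Verdict: no special technique — a nonlinear dependence on earlier terms breaks linearity, and with it every superposition-based closed form.


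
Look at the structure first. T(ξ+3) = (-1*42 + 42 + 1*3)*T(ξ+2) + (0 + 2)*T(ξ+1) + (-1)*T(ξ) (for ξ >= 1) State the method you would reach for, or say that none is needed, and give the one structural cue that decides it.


Verdict: the characteristic-root method — the recurrence treats every index alike (constant coefficients, no forcing) — precisely the regime where r^ξ trials close it.


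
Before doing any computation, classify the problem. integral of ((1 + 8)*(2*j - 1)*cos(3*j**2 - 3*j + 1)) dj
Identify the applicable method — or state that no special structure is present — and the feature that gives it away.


Method: u-substitution — read it as f(3*j**2 - 3*j + 1) times a constant multiple of d(3*j**2 - 3*j + 1): one substitution, u = 3*j**2 - 3*j + 1, finishes it.


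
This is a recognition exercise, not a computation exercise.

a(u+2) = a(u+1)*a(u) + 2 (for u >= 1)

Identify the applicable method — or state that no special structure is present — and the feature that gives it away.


Technique: no special technique — a nonlinear dependence on earlier terms breaks linearity, and with it every superposition-based closed form.


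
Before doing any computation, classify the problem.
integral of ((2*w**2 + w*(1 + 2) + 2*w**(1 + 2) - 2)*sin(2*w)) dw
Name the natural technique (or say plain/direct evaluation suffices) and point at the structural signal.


Method: integration by parts — differentiate (2*w**2 + w*(1 + 2) + 2*w**(1 + 2) - 2), integrate sin(2*w): each pass lowers the polynomial degree, so parts terminates.


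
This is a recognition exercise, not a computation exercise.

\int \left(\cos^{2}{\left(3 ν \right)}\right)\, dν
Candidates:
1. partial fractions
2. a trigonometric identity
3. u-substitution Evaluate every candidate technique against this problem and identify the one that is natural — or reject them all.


Verdict: a trigonometric identity — \cos^{2}{\left(3 ν \right)} calls for power reduction: rewrite via double angles before any antiderivative is attempted.
- partial fractions — the expression is not a ratio of polynomials that decomposes further.
- a trigonometric identity: applies; the problem has the shape this method handles.
- u-substitution: no subexpression of the integrand serves as a whole-integral substitution inner — individual terms may offer their own, but none carries its derivative as a factor of the full integrand; a working change of variable would have to be constructed from outside the expression.
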